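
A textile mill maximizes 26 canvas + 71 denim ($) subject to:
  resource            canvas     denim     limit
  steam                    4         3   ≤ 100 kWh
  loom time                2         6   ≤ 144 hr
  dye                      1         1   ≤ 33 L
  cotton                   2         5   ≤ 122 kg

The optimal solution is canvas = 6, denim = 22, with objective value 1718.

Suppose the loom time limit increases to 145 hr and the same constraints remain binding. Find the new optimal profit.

At the optimum: steam uses 90 of 100 (slack = 10); loom time uses 144 of 144 (binding); dye uses 28 of 33 (slack = 5); cotton uses 122 of 122 (binding).
Since steam, dye are not tight, their duals are 0.
The binding rows give the dual system: 2·y_loom time + 2·y_cotton = 26 and 6·y_loom time + 5·y_cotton = 71.
→ y_loom time = 6 and y_cotton = 7.
Δz = y_loom time·Δb = 6 × (1) = 6, so new z* = 1718 + 6 = 1724.

1724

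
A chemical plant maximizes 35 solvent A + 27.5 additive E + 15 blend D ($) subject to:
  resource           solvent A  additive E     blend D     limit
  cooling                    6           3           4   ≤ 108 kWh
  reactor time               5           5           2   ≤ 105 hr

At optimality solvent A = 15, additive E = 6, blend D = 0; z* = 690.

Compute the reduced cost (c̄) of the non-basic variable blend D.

Check each constraint at x*: cooling 108/108 (tight); reactor time 105/105 (tight).
From A_Bᵀ y = c: 6·y_cooling + 5·y_reactor time = 35; 3·y_cooling + 5·y_reactor time = 27.5.
Solving: y_cooling = 2.5, y_reactor time = 4.
Reduced cost of blend D: c₃ − yᵀa₃ = 15 − (2.5·4 + 4·2) = 15 − 18 = -3.

-3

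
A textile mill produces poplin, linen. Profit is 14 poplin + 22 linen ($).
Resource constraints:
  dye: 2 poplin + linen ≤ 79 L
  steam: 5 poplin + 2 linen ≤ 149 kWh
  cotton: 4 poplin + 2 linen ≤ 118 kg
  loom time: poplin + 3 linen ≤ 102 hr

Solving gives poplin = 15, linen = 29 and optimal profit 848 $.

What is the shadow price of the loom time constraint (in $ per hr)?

6

At the optimum: dye uses 59 of 79 (slack = 20); steam uses 133 of 149 (slack = 16); cotton uses 118 of 118 (binding); loom time uses 102 of 102 (binding).
Since dye, steam are not tight, their duals are 0.
Dual feasibility on the basic columns requires 4·y_cotton + 1·y_loom time = 14, 2·y_cotton + 3·y_loom time = 22.
This yields shadow prices y_cotton = 2, y_loom time = 6.
Shadow price of loom time = 6.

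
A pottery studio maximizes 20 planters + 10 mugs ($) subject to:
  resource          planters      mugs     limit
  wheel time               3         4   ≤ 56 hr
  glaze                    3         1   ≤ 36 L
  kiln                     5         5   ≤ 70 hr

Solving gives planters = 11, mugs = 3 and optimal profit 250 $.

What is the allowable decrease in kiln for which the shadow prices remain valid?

10

Binding constraints: glaze, kiln. The basis is B = [[3,1],[5,5]] with det 10.
Per unit decrease in kiln, x* moves by d = (0.1, -0.3).
The basis stays optimal until mugs reaches 0; allowable decrease = 10 hr.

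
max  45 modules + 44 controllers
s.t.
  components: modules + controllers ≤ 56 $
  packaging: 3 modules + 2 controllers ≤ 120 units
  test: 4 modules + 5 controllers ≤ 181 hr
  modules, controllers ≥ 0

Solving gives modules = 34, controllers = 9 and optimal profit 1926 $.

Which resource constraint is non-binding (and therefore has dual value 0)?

components: 43/56 (slack 13)
packaging: 120/120 (binding)
test: 181/181 (binding)
By complementary slackness, a constraint with positive slack has shadow price 0 → components.

components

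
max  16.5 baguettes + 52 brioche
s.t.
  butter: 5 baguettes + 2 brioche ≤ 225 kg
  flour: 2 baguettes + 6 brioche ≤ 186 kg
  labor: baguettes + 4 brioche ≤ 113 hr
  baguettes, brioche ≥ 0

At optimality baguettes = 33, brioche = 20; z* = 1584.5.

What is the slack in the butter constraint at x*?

butter used = 5·33 + 2·20 = 205; slack = 225 − 205 = 20.

20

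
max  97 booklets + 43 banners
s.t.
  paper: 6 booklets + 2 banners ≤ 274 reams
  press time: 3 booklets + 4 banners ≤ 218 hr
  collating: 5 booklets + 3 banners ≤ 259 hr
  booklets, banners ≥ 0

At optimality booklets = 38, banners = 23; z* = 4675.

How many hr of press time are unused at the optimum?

12

press time used = 3·38 + 4·23 = 206; slack = 218 − 206 = 12.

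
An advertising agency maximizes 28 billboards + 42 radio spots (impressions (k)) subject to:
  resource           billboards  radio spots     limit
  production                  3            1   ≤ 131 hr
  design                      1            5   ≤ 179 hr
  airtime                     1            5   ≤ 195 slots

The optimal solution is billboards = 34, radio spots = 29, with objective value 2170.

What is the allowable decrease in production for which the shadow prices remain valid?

95.2

Binding constraints: production, design. The basis is B = [[3,1],[1,5]] with det 14.
Per unit decrease in production, x* moves by d = (-0.3571, 0.0714).
The basis stays optimal until billboards reaches 0; allowable decrease = 95.2 hr.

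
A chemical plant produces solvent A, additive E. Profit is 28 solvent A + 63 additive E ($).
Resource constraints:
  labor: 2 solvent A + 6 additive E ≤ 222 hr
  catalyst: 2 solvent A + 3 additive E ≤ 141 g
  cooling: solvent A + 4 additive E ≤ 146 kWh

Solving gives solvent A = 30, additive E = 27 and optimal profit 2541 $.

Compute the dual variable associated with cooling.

0

At the optimum: labor uses 222 of 222 (binding); catalyst uses 141 of 141 (binding); cooling uses 138 of 146 (slack = 8).
Slack constraints have shadow price 0 (complementary slackness).
Dual feasibility on the basic columns requires 2·y_labor + 2·y_catalyst = 28, 6·y_labor + 3·y_catalyst = 63.
→ y_labor = 7 and y_catalyst = 7.
Shadow price of cooling = 0.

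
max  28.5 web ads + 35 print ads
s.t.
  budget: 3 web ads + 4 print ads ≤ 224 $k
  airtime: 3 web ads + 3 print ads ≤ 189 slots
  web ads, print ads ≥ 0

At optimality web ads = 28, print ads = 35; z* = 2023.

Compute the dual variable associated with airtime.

3

At the optimum: budget uses 224 of 224 (binding); airtime uses 189 of 189 (binding).
The binding rows give the dual system: 3·y_budget + 3·y_airtime = 28.5 and 4·y_budget + 3·y_airtime = 35.
Solving: y_budget = 6.5, y_airtime = 3.
Shadow price of airtime = 3.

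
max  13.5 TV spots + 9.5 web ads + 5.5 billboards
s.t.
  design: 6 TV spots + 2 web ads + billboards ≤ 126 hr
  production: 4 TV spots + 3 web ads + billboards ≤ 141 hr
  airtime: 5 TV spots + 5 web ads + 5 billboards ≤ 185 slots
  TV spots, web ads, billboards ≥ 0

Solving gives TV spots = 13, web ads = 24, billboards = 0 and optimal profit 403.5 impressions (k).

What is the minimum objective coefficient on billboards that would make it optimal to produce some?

8.5

Check each constraint at x*: design 126/126 (tight); production 124/141 (slack 17); airtime 185/185 (tight).
Since production is not tight, its dual is 0.
The binding rows give the dual system: 6·y_design + 5·y_airtime = 13.5 and 2·y_design + 5·y_airtime = 9.5.
→ y_design = 1 and y_airtime = 1.5.
billboards enters the basis when its profit ≥ yᵀa₃ = 1·1 + 1.5·5 = 8.5.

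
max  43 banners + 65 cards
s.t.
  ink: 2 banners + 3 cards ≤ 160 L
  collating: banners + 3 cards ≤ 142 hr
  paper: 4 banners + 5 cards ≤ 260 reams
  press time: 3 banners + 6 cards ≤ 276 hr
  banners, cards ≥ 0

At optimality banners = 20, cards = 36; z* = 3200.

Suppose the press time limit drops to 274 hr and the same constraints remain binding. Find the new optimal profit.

3190

Check each constraint at x*: ink 148/160 (slack 12); collating 128/142 (slack 14); paper 260/260 (tight); press time 276/276 (tight).
Slack constraints have shadow price 0 (complementary slackness).
From A_Bᵀ y = c: 4·y_paper + 3·y_press time = 43; 5·y_paper + 6·y_press time = 65.
This yields shadow prices y_paper = 7, y_press time = 5.
Δz = y_press time·Δb = 5 × (-2) = -10, so new z* = 3200 − 10 = 3190.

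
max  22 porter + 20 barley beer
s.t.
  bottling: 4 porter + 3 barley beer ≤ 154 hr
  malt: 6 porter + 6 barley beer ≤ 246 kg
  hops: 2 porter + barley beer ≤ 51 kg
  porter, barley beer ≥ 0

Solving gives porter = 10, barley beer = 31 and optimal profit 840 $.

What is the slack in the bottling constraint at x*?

21

bottling used = 4·10 + 3·31 = 133; slack = 154 − 133 = 21.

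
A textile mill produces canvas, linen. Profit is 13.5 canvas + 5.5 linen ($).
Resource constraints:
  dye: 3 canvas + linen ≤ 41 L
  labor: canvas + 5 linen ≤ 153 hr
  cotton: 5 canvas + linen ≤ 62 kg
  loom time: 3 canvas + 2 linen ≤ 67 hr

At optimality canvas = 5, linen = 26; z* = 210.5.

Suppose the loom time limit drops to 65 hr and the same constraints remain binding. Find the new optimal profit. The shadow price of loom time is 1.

Δb = -2, so new z* = 210.5 + (1)·(-2) = 210.5 − 2 = 208.5.

208.5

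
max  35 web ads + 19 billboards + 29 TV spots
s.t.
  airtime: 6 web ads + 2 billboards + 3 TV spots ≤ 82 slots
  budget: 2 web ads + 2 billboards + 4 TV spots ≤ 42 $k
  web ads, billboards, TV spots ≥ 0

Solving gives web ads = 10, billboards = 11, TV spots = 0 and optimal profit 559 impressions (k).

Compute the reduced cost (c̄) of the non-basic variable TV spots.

-5

At the optimum: airtime uses 82 of 82 (binding); budget uses 42 of 42 (binding).
From A_Bᵀ y = c: 6·y_airtime + 2·y_budget = 35; 2·y_airtime + 2·y_budget = 19.
This yields shadow prices y_airtime = 4, y_budget = 5.5.
Reduced cost of TV spots: c₃ − yᵀa₃ = 29 − (4·3 + 5.5·4) = 29 − 34 = -5.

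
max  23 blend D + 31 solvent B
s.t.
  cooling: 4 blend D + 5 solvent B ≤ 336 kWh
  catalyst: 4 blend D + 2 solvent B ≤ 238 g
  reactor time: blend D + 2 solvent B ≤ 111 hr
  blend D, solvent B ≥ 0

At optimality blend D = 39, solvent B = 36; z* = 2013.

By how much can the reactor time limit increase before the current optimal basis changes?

23.4

Binding constraints: cooling, reactor time. The basis is B = [[4,5],[1,2]] with det 3.
Per unit increase in reactor time, x* moves by d = (-1.6667, 1.3333).
The basis stays optimal until blend D reaches 0; allowable increase = 23.4 hr.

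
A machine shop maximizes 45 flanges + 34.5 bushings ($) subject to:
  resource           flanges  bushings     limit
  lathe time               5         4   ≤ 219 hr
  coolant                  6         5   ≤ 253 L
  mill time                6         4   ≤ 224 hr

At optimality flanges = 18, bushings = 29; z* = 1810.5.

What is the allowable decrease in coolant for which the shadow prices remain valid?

Binding constraints: coolant, mill time. The basis is B = [[6,5],[6,4]] with det -6.
Per unit decrease in coolant, x* moves by d = (0.6667, -1).
The basis stays optimal until bushings reaches 0; allowable decrease = 29 L.

29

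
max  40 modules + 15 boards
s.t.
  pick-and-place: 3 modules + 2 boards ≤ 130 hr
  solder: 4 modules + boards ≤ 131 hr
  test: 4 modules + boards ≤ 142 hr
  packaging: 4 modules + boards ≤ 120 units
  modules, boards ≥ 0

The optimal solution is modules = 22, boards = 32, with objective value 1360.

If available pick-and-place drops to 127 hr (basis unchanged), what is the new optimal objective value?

1348

Binding: pick-and-place and packaging. Non-binding: solder (11 unused), test (22 unused).
Since solder, test are not tight, their duals are 0.
The binding rows give the dual system: 3·y_pick-and-place + 4·y_packaging = 40 and 2·y_pick-and-place + 1·y_packaging = 15.
Solving: y_pick-and-place = 4, y_packaging = 7.
Δz = y_pick-and-place·Δb = 4 × (-3) = -12, so new z* = 1360 − 12 = 1348.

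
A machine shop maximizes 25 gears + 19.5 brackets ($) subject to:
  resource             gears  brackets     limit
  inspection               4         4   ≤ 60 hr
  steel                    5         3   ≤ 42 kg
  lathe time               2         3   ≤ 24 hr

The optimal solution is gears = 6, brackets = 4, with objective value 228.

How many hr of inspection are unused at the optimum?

20

inspection used = 4·6 + 4·4 = 40; slack = 60 − 40 = 20.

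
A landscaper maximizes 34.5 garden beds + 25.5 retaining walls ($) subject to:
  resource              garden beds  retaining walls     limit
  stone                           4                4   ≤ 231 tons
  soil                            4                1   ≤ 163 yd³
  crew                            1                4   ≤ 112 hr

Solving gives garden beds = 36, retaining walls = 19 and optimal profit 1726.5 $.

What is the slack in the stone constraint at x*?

stone used = 4·36 + 4·19 = 220; slack = 231 − 220 = 11.

11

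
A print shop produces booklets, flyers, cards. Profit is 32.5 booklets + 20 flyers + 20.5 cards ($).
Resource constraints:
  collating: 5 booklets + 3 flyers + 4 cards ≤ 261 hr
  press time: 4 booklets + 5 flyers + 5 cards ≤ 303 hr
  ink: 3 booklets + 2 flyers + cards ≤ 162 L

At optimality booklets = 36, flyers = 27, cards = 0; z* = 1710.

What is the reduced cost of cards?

Check each constraint at x*: collating 261/261 (tight); press time 279/303 (slack 24); ink 162/162 (tight).
Slack constraints have shadow price 0 (complementary slackness).
The binding rows give the dual system: 5·y_collating + 3·y_ink = 32.5 and 3·y_collating + 2·y_ink = 20.
→ y_collating = 5 and y_ink = 2.5.
Reduced cost of cards: c₃ − yᵀa₃ = 20.5 − (5·4 + 2.5·1) = 20.5 − 22.5 = -2.

-2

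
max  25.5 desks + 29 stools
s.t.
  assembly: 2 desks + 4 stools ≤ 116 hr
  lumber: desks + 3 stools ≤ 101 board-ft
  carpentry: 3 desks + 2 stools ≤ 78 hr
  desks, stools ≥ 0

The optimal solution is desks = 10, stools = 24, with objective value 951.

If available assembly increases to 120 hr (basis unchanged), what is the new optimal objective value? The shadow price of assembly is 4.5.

Δb = 4, so new z* = 951 + (4.5)·(4) = 951 + 18 = 969.

969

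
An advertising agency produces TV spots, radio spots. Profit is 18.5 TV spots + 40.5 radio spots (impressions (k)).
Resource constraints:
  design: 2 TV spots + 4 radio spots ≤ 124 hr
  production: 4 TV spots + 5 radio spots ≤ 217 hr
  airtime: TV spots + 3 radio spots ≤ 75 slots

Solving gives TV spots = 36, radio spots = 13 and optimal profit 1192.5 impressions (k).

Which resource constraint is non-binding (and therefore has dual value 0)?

production

design: 124/124 (binding)
production: 209/217 (slack 8)
airtime: 75/75 (binding)
By complementary slackness, a constraint with positive slack has shadow price 0 → production.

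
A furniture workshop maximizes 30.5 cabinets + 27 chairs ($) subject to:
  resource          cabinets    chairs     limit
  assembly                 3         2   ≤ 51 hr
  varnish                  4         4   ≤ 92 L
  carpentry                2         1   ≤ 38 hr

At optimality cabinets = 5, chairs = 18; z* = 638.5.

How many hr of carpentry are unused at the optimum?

10

carpentry used = 2·5 + 1·18 = 28; slack = 38 − 28 = 10.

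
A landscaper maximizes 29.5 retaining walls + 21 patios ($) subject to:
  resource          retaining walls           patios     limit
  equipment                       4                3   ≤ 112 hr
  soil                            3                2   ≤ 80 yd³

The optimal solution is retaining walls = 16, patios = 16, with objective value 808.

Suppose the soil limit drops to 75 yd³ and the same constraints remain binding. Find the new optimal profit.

785.5

At the optimum: equipment uses 112 of 112 (binding); soil uses 80 of 80 (binding).
From A_Bᵀ y = c: 4·y_equipment + 3·y_soil = 29.5; 3·y_equipment + 2·y_soil = 21.
→ y_equipment = 4 and y_soil = 4.5.
Δz = y_soil·Δb = 4.5 × (-5) = -22.5, so new z* = 808 − 22.5 = 785.5.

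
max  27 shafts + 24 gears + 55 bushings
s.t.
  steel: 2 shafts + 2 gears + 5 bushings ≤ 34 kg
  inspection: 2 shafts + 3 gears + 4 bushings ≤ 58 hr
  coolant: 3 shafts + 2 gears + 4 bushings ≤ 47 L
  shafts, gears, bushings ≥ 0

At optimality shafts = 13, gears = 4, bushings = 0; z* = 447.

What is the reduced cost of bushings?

Binding: steel and coolant. Non-binding: inspection (20 unused).
Slack constraints have shadow price 0 (complementary slackness).
From A_Bᵀ y = c: 2·y_steel + 3·y_coolant = 27; 2·y_steel + 2·y_coolant = 24.
→ y_steel = 9 and y_coolant = 3.
Reduced cost of bushings: c₃ − yᵀa₃ = 55 − (9·5 + 3·4) = 55 − 57 = -2.

-2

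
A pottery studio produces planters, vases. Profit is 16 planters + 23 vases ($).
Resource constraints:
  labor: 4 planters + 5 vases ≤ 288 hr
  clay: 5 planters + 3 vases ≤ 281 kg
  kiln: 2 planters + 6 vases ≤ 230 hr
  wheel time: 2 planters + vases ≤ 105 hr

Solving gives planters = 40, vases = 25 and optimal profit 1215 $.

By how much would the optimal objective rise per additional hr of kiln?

At the optimum: labor uses 285 of 288 (slack = 3); clay uses 275 of 281 (slack = 6); kiln uses 230 of 230 (binding); wheel time uses 105 of 105 (binding).
Since labor, clay are not tight, their duals are 0.
From A_Bᵀ y = c: 2·y_kiln + 2·y_wheel time = 16; 6·y_kiln + 1·y_wheel time = 23.
→ y_kiln = 3 and y_wheel time = 5.
Shadow price of kiln = 3.

3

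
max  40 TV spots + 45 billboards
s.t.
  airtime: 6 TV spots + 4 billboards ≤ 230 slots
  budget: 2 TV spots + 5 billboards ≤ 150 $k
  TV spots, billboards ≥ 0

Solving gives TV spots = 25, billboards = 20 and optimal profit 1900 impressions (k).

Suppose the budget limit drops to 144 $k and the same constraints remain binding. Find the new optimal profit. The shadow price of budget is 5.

1870

Δb = -6, so new z* = 1900 + (5)·(-6) = 1900 − 30 = 1870.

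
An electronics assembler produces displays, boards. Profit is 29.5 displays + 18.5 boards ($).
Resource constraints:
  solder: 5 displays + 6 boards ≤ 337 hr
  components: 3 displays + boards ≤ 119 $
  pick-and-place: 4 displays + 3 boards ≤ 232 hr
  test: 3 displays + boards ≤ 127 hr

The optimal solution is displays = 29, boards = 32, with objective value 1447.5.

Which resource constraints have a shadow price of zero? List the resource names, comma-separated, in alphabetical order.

solder: 337/337 (binding)
components: 119/119 (binding)
pick-and-place: 212/232 (slack 20)
test: 119/127 (slack 8)
By complementary slackness, a constraint with positive slack has shadow price 0 → pick-and-place, test.

pick-and-place, test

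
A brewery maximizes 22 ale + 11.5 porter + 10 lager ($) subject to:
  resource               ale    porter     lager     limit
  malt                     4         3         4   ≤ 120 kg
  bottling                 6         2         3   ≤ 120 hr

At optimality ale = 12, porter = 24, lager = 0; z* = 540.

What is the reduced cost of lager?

Check each constraint at x*: malt 120/120 (tight); bottling 120/120 (tight).
From A_Bᵀ y = c: 4·y_malt + 6·y_bottling = 22; 3·y_malt + 2·y_bottling = 11.5.
Solving: y_malt = 2.5, y_bottling = 2.
Reduced cost of lager: c₃ − yᵀa₃ = 10 − (2.5·4 + 2·3) = 10 − 16 = -6.

-6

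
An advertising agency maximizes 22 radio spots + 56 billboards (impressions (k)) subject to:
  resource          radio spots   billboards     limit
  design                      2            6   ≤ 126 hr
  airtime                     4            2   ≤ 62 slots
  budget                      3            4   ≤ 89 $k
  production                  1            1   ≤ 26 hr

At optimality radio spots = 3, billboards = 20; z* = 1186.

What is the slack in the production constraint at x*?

production used = 1·3 + 1·20 = 23; slack = 26 − 23 = 3.

3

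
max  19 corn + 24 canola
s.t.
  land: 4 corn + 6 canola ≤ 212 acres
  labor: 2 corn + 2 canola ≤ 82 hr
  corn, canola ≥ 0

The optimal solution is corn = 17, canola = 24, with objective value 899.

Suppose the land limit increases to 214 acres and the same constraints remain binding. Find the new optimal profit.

904

At the optimum: land uses 212 of 212 (binding); labor uses 82 of 82 (binding).
The binding rows give the dual system: 4·y_land + 2·y_labor = 19 and 6·y_land + 2·y_labor = 24.
→ y_land = 2.5 and y_labor = 4.5.
Δz = y_land·Δb = 2.5 × (2) = 5, so new z* = 899 + 5 = 904.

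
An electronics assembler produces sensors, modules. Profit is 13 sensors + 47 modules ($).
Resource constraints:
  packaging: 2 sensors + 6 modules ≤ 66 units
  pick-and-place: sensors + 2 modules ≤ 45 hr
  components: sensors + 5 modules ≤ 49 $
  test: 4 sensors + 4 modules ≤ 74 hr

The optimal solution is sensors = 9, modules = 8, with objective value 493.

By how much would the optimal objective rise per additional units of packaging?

4.5

Check each constraint at x*: packaging 66/66 (tight); pick-and-place 25/45 (slack 20); components 49/49 (tight); test 68/74 (slack 6).
Since pick-and-place, test are not tight, their duals are 0.
From A_Bᵀ y = c: 2·y_packaging + 1·y_components = 13; 6·y_packaging + 5·y_components = 47.
→ y_packaging = 4.5 and y_components = 4.
Shadow price of packaging = 4.5.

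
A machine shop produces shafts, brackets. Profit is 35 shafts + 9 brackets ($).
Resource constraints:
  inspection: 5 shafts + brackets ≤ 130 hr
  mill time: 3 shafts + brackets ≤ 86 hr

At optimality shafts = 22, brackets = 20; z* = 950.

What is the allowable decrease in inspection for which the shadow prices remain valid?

44

Binding constraints: inspection, mill time. The basis is B = [[5,1],[3,1]] with det 2.
Per unit decrease in inspection, x* moves by d = (-0.5, 1.5).
The basis stays optimal until shafts reaches 0; allowable decrease = 44 hr.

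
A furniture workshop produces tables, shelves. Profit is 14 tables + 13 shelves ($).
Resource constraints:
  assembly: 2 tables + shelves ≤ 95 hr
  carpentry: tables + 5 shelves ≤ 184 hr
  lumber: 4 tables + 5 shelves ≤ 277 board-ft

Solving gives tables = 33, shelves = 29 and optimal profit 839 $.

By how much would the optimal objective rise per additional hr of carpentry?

0

Binding: assembly and lumber. Non-binding: carpentry (6 unused).
Slack constraints have shadow price 0 (complementary slackness).
The binding rows give the dual system: 2·y_assembly + 4·y_lumber = 14 and 1·y_assembly + 5·y_lumber = 13.
→ y_assembly = 3 and y_lumber = 2.
Shadow price of carpentry = 0.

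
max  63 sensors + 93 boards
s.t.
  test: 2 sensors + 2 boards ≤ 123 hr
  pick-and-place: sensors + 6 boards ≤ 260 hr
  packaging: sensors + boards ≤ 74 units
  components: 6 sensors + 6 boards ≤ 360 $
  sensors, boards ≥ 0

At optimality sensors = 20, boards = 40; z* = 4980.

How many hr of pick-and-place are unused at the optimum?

0

pick-and-place used = 1·20 + 6·40 = 260; slack = 260 − 260 = 0.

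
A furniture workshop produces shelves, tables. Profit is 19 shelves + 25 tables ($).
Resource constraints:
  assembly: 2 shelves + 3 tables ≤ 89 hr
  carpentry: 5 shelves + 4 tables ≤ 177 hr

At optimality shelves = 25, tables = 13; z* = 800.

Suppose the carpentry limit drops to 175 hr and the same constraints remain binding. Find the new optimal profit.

Both assembly and carpentry are binding at x*.
The binding rows give the dual system: 2·y_assembly + 5·y_carpentry = 19 and 3·y_assembly + 4·y_carpentry = 25.
→ y_assembly = 7 and y_carpentry = 1.
Δz = y_carpentry·Δb = 1 × (-2) = -2, so new z* = 800 − 2 = 798.

798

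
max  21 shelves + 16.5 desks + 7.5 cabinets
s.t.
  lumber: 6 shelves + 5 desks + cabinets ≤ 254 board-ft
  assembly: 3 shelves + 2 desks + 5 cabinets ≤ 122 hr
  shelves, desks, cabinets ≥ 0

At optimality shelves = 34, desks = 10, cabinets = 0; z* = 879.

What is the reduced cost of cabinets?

-5

At the optimum: lumber uses 254 of 254 (binding); assembly uses 122 of 122 (binding).
The binding rows give the dual system: 6·y_lumber + 3·y_assembly = 21 and 5·y_lumber + 2·y_assembly = 16.5.
This yields shadow prices y_lumber = 2.5, y_assembly = 2.
Reduced cost of cabinets: c₃ − yᵀa₃ = 7.5 − (2.5·1 + 2·5) = 7.5 − 12.5 = -5.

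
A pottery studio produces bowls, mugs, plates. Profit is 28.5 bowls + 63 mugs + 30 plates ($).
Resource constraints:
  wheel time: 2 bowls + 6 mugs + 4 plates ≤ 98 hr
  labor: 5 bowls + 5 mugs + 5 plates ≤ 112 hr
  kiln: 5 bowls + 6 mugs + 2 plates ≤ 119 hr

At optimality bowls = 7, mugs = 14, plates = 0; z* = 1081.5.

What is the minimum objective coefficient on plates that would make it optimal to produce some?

37

At the optimum: wheel time uses 98 of 98 (binding); labor uses 105 of 112 (slack = 7); kiln uses 119 of 119 (binding).
By complementary slackness, y = 0 for the non-binding constraint.
From A_Bᵀ y = c: 2·y_wheel time + 5·y_kiln = 28.5; 6·y_wheel time + 6·y_kiln = 63.
→ y_wheel time = 8 and y_kiln = 2.5.
plates enters the basis when its profit ≥ yᵀa₃ = 8·4 + 2.5·2 = 37.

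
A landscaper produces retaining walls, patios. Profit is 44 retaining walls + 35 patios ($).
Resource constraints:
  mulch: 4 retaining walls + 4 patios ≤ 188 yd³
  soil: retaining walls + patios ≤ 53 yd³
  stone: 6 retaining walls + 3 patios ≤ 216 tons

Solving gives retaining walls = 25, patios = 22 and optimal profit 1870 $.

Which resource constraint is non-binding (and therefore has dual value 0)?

mulch: 188/188 (binding)
soil: 47/53 (slack 6)
stone: 216/216 (binding)
By complementary slackness, a constraint with positive slack has shadow price 0 → soil.

soil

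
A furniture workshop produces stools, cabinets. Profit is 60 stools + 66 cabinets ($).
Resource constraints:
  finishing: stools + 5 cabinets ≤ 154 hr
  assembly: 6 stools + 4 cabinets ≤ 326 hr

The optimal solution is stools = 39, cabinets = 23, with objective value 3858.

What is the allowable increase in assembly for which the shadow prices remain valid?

Binding constraints: finishing, assembly. The basis is B = [[1,5],[6,4]] with det -26.
Per unit increase in assembly, x* moves by d = (0.1923, -0.0385).
The basis stays optimal until cabinets reaches 0; allowable increase = 598 hr.

598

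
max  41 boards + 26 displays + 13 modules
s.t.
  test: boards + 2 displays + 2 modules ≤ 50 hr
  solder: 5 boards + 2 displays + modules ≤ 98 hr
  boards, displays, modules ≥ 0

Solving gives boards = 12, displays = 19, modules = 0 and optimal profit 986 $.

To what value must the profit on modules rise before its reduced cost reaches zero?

Both test and solder are binding at x*.
Dual feasibility on the basic columns requires 1·y_test + 5·y_solder = 41, 2·y_test + 2·y_solder = 26.
This yields shadow prices y_test = 6, y_solder = 7.
modules enters the basis when its profit ≥ yᵀa₃ = 6·2 + 7·1 = 19.

19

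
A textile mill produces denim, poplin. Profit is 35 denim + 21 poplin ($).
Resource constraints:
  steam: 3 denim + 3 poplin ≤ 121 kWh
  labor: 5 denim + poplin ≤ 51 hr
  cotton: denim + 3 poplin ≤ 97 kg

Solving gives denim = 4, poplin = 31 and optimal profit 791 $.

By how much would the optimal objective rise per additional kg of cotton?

Binding: labor and cotton. Non-binding: steam (16 unused).
By complementary slackness, y = 0 for the non-binding constraint.
From A_Bᵀ y = c: 5·y_labor + 1·y_cotton = 35; 1·y_labor + 3·y_cotton = 21.
Solving: y_labor = 6, y_cotton = 5.
Shadow price of cotton = 5.

5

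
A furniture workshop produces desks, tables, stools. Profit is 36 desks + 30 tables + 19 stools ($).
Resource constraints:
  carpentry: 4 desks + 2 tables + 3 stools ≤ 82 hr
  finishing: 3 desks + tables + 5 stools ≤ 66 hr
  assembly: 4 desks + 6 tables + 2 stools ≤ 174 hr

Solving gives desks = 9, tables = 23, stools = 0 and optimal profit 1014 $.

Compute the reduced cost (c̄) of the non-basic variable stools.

Binding: carpentry and assembly. Non-binding: finishing (16 unused).
Since finishing is not tight, its dual is 0.
Dual feasibility on the basic columns requires 4·y_carpentry + 4·y_assembly = 36, 2·y_carpentry + 6·y_assembly = 30.
Solving: y_carpentry = 6, y_assembly = 3.
Reduced cost of stools: c₃ − yᵀa₃ = 19 − (6·3 + 3·2) = 19 − 24 = -5.

-5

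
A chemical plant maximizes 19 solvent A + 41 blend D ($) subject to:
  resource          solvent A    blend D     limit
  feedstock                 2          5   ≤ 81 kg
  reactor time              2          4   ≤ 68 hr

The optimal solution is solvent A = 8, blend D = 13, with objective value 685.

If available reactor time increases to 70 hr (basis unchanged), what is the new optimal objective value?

698

Both feedstock and reactor time are binding at x*.
The binding rows give the dual system: 2·y_feedstock + 2·y_reactor time = 19 and 5·y_feedstock + 4·y_reactor time = 41.
→ y_feedstock = 3 and y_reactor time = 6.5.
Δz = y_reactor time·Δb = 6.5 × (2) = 13, so new z* = 685 + 13 = 698.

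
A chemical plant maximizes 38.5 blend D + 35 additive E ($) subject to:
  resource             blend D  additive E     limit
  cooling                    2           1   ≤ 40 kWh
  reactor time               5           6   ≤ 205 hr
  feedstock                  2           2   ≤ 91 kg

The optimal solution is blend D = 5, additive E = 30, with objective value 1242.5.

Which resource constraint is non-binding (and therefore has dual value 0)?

feedstock

cooling: 40/40 (binding)
reactor time: 205/205 (binding)
feedstock: 70/91 (slack 21)
By complementary slackness, a constraint with positive slack has shadow price 0 → feedstock.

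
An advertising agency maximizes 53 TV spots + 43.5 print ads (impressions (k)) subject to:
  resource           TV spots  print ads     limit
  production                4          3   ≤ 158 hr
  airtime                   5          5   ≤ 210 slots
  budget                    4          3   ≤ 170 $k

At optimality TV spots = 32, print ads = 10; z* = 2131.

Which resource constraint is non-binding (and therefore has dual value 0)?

budget

production: 158/158 (binding)
airtime: 210/210 (binding)
budget: 158/170 (slack 12)
By complementary slackness, a constraint with positive slack has shadow price 0 → budget.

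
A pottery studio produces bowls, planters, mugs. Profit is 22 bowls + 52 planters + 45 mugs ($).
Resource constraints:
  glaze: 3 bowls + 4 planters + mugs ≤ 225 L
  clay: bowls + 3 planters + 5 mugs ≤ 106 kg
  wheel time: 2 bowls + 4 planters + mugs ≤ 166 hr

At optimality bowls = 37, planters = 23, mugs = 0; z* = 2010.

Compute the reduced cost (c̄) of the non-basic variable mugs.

Check each constraint at x*: glaze 203/225 (slack 22); clay 106/106 (tight); wheel time 166/166 (tight).
By complementary slackness, y = 0 for the non-binding constraint.
The binding rows give the dual system: 1·y_clay + 2·y_wheel time = 22 and 3·y_clay + 4·y_wheel time = 52.
This yields shadow prices y_clay = 8, y_wheel time = 7.
Reduced cost of mugs: c₃ − yᵀa₃ = 45 − (8·5 + 7·1) = 45 − 47 = -2.

-2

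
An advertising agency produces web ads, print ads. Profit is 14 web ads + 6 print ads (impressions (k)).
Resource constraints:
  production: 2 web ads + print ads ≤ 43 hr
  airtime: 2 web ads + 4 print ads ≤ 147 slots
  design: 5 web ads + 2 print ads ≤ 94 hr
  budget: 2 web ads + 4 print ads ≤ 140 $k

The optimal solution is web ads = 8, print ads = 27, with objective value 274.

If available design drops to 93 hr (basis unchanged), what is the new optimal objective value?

272

Binding: production and design. Non-binding: airtime (23 unused), budget (16 unused).
By complementary slackness, y = 0 for the non-binding constraints.
Dual feasibility on the basic columns requires 2·y_production + 5·y_design = 14, 1·y_production + 2·y_design = 6.
Solving: y_production = 2, y_design = 2.
Δz = y_design·Δb = 2 × (-1) = -2, so new z* = 274 − 2 = 272.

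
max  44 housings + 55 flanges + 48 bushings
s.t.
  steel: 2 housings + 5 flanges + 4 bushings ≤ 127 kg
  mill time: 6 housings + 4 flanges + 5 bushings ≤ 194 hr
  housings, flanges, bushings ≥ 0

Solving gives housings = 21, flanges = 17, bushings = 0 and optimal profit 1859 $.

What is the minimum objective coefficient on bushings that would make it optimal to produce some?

53

Both steel and mill time are binding at x*.
From A_Bᵀ y = c: 2·y_steel + 6·y_mill time = 44; 5·y_steel + 4·y_mill time = 55.
Solving: y_steel = 7, y_mill time = 5.
bushings enters the basis when its profit ≥ yᵀa₃ = 7·4 + 5·5 = 53.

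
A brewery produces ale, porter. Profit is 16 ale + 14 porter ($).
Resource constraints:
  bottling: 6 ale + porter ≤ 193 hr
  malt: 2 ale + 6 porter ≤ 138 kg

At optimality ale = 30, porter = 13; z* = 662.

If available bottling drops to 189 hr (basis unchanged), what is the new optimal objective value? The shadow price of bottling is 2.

654

Δb = -4, so new z* = 662 + (2)·(-4) = 662 − 8 = 654.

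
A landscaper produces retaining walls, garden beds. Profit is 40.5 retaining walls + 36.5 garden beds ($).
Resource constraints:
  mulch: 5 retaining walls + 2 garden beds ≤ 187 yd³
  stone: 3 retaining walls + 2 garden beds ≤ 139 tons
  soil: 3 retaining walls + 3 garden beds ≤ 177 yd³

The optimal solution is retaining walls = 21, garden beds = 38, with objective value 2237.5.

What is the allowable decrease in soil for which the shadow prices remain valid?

4.5

Binding constraints: stone, soil. The basis is B = [[3,2],[3,3]] with det 3.
Per unit decrease in soil, x* moves by d = (0.6667, -1).
The basis stays optimal until mulch becomes binding; allowable decrease = 4.5 yd³.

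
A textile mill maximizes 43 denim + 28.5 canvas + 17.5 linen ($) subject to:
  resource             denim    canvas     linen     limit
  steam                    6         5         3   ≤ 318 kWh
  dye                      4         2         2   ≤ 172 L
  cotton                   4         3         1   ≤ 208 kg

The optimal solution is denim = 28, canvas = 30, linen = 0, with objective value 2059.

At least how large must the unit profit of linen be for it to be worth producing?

21.5

Binding: steam and dye. Non-binding: cotton (6 unused).
Since cotton is not tight, its dual is 0.
From A_Bᵀ y = c: 6·y_steam + 4·y_dye = 43; 5·y_steam + 2·y_dye = 28.5.
This yields shadow prices y_steam = 3.5, y_dye = 5.5.
linen enters the basis when its profit ≥ yᵀa₃ = 3.5·3 + 5.5·2 = 21.5.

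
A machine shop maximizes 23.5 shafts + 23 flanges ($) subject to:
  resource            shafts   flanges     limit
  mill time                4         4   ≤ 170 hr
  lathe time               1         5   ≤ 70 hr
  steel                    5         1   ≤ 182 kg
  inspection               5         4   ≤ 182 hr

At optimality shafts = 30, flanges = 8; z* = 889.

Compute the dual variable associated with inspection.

At the optimum: mill time uses 152 of 170 (slack = 18); lathe time uses 70 of 70 (binding); steel uses 158 of 182 (slack = 24); inspection uses 182 of 182 (binding).
By complementary slackness, y = 0 for the non-binding constraints.
From A_Bᵀ y = c: 1·y_lathe time + 5·y_inspection = 23.5; 5·y_lathe time + 4·y_inspection = 23.
→ y_lathe time = 1 and y_inspection = 4.5.
Shadow price of inspection = 4.5.

4.5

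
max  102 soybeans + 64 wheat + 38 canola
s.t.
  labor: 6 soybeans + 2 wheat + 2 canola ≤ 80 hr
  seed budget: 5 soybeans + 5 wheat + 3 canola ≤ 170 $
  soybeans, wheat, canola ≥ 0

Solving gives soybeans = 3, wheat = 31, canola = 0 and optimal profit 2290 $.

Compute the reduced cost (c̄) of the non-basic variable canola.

-8

Both labor and seed budget are binding at x*.
Dual feasibility on the basic columns requires 6·y_labor + 5·y_seed budget = 102, 2·y_labor + 5·y_seed budget = 64.
This yields shadow prices y_labor = 9.5, y_seed budget = 9.
Reduced cost of canola: c₃ − yᵀa₃ = 38 − (9.5·2 + 9·3) = 38 − 46 = -8.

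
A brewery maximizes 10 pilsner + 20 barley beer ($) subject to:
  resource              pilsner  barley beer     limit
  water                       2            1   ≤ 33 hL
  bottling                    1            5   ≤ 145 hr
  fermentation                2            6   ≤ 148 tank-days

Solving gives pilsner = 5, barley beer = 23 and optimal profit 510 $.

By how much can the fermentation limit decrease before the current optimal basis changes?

115

Binding constraints: water, fermentation. The basis is B = [[2,1],[2,6]] with det 10.
Per unit decrease in fermentation, x* moves by d = (0.1, -0.2).
The basis stays optimal until barley beer reaches 0; allowable decrease = 115 tank-days.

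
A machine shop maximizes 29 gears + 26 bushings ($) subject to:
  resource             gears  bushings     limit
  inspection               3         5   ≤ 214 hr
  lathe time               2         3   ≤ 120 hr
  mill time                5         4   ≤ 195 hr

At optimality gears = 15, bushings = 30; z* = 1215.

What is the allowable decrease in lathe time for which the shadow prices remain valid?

Binding constraints: lathe time, mill time. The basis is B = [[2,3],[5,4]] with det -7.
Per unit decrease in lathe time, x* moves by d = (0.5714, -0.7143).
The basis stays optimal until bushings reaches 0; allowable decrease = 42 hr.

42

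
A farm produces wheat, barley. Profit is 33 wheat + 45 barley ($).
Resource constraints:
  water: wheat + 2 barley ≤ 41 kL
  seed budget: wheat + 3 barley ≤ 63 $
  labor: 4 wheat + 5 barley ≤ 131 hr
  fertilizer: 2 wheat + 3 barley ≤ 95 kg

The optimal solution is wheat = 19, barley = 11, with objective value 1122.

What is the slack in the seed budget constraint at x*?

11

seed budget used = 1·19 + 3·11 = 52; slack = 63 − 52 = 11.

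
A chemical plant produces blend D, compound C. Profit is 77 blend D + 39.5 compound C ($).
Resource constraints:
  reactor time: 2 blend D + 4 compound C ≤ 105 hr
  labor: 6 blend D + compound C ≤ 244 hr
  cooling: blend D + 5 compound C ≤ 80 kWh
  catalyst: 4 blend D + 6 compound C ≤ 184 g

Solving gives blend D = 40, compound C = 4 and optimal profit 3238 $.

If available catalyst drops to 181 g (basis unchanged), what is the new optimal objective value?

3223

Binding: labor and catalyst. Non-binding: reactor time (9 unused), cooling (20 unused).
By complementary slackness, y = 0 for the non-binding constraints.
The binding rows give the dual system: 6·y_labor + 4·y_catalyst = 77 and 1·y_labor + 6·y_catalyst = 39.5.
This yields shadow prices y_labor = 9.5, y_catalyst = 5.
Δz = y_catalyst·Δb = 5 × (-3) = -15, so new z* = 3238 − 15 = 3223.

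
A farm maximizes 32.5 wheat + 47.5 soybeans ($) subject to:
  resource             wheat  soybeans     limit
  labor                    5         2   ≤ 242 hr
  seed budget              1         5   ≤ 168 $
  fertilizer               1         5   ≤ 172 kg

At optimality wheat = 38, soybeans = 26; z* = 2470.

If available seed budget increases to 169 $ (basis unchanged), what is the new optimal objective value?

At the optimum: labor uses 242 of 242 (binding); seed budget uses 168 of 168 (binding); fertilizer uses 168 of 172 (slack = 4).
Slack constraints have shadow price 0 (complementary slackness).
Dual feasibility on the basic columns requires 5·y_labor + 1·y_seed budget = 32.5, 2·y_labor + 5·y_seed budget = 47.5.
This yields shadow prices y_labor = 5, y_seed budget = 7.5.
Δz = y_seed budget·Δb = 7.5 × (1) = 7.5, so new z* = 2470 + 7.5 = 2477.5.

2477.5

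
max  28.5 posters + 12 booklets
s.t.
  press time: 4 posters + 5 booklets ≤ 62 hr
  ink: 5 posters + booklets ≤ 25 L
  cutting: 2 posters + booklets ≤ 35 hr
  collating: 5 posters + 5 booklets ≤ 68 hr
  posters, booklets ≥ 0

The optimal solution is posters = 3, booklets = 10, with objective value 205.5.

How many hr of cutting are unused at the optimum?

19

cutting used = 2·3 + 1·10 = 16; slack = 35 − 16 = 19.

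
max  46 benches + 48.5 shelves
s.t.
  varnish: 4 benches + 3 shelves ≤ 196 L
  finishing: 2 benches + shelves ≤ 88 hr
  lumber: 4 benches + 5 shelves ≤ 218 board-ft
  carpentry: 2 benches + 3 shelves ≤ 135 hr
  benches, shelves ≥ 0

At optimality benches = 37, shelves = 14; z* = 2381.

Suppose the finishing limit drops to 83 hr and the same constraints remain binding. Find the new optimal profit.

Check each constraint at x*: varnish 190/196 (slack 6); finishing 88/88 (tight); lumber 218/218 (tight); carpentry 116/135 (slack 19).
By complementary slackness, y = 0 for the non-binding constraints.
From A_Bᵀ y = c: 2·y_finishing + 4·y_lumber = 46; 1·y_finishing + 5·y_lumber = 48.5.
Solving: y_finishing = 6, y_lumber = 8.5.
Δz = y_finishing·Δb = 6 × (-5) = -30, so new z* = 2381 − 30 = 2351.

2351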